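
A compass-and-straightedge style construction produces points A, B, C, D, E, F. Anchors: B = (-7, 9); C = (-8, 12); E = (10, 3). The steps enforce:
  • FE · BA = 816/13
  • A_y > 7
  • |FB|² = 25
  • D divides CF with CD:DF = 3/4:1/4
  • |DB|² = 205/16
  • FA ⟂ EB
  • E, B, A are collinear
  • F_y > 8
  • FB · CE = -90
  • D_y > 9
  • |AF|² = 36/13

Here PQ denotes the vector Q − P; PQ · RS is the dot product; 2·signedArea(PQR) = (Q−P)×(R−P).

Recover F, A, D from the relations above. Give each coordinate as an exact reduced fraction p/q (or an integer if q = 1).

A = (-166/65, 483/65)
D = (-7/2, 39/4)
F = (-2, 9)

1. F_x = -2  [line -18·x + 9·y + -117 = 0 ∩ |FB|² = 25]
2. F_y = 9  [line -18·x + 9·y + -117 = 0 ∩ |FB|² = 25]
   → F = (-2, 9)
3. A_x = -166/65  [E, B, A are collinear ∩ FA ⟂ EB]
4. A_y = 483/65  [E, B, A are collinear ∩ FA ⟂ EB]
   → A = (-166/65, 483/65)
5. D_x = -7/2  [D divides CF with CD:DF = 3/4:1/4]
6. D_y = 39/4  [D divides CF with CD:DF = 3/4:1/4]
   → D = (-7/2, 39/4)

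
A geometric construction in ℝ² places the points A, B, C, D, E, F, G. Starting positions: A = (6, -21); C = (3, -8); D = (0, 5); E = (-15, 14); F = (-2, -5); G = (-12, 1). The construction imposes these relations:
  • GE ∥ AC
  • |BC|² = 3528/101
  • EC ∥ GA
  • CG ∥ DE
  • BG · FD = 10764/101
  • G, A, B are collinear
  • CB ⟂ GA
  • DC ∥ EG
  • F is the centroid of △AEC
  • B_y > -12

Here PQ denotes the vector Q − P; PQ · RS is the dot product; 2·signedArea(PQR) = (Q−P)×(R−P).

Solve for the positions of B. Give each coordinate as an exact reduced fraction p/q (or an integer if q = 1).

1. B_x = -159/101  [G, A, B are collinear ∩ CB ⟂ GA]
2. B_y = -1186/101  [G, A, B are collinear ∩ CB ⟂ GA]
   → B = (-159/101, -1186/101)

B = (-159/101, -1186/101)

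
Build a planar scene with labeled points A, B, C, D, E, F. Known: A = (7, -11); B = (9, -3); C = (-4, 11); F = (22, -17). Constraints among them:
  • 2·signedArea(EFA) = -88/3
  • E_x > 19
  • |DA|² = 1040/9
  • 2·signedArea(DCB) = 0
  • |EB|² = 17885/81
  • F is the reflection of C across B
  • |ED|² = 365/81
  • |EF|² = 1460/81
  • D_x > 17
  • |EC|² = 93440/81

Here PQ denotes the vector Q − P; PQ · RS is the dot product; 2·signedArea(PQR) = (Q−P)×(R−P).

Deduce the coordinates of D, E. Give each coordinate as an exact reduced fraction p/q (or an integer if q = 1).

1. D_x = 53/3  [line 14·x + 13·y + -87 = 0 ∩ |DA|² = 1040/9]
2. D_y = -37/3  [line 14·x + 13·y + -87 = 0 ∩ |DA|² = 1040/9]
   → D = (53/3, -37/3)
3. E_x = 172/9  [line -6·x + -15·y + -281/3 = 0 ∩ |EC|² = 93440/81]
4. E_y = -125/9  [line -6·x + -15·y + -281/3 = 0 ∩ |EC|² = 93440/81]
   → E = (172/9, -125/9)

D = (53/3, -37/3)
E = (172/9, -125/9)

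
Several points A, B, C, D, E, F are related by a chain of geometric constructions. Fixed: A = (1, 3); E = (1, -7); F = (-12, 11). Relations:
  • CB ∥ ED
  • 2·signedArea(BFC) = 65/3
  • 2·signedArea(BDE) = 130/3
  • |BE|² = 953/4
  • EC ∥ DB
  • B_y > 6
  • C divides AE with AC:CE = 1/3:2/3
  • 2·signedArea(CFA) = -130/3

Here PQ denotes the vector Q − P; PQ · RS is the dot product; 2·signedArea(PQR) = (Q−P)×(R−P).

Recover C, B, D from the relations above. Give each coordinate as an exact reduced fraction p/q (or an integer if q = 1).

B = (-11/2, 7)
C = (1, -1/3)
D = (-11/2, 1/3)

1. C_x = 1  [C divides AE with AC:CE = 1/3:2/3]
2. C_y = -1/3  [C divides AE with AC:CE = 1/3:2/3]
   → C = (1, -1/3)
3. B_x = -11/2  [line 34/3·x + 13·y + -86/3 = 0 ∩ |BE|² = 953/4]
4. B_y = 7  [line 34/3·x + 13·y + -86/3 = 0 ∩ |BE|² = 953/4]
   → B = (-11/2, 7)
5. D_x = -11/2  [2·signedArea(BDE) = 130/3 ∩ EC ∥ DB]
6. D_y = 1/3  [2·signedArea(BDE) = 130/3 ∩ EC ∥ DB]
   → D = (-11/2, 1/3)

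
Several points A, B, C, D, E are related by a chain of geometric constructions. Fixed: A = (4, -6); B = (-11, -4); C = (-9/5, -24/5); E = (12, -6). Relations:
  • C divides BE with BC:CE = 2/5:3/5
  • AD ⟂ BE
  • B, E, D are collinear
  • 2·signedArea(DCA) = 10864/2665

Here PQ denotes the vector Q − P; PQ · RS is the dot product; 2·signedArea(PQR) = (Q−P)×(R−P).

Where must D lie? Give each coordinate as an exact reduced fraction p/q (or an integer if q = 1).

1. D_x = 2164/533  [B, E, D are collinear ∩ AD ⟂ BE]
2. D_y = -2830/533  [B, E, D are collinear ∩ AD ⟂ BE]
   → D = (2164/533, -2830/533)

D = (2164/533, -2830/533)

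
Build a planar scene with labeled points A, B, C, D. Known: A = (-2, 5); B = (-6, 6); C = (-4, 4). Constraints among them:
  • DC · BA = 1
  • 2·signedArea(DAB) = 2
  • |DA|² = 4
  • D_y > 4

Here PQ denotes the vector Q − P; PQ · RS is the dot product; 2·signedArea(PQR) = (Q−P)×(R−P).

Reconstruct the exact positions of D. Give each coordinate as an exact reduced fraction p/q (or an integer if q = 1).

1. D_x = -4  [2·signedArea(DAB) = 2 ∩ DC · BA = 1]
2. D_y = 5  [2·signedArea(DAB) = 2 ∩ DC · BA = 1]
   → D = (-4, 5)

D = (-4, 5)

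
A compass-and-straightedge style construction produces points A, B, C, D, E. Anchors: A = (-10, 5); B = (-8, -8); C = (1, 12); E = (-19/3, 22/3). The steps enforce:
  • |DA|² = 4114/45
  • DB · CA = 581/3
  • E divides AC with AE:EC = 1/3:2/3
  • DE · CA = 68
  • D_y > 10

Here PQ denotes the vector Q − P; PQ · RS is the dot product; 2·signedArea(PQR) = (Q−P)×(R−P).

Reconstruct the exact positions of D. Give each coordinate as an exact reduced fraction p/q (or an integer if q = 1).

1. D_x = -29/15  [line 11·x + 7·y + -149/3 = 0 ∩ |DA|² = 4114/45]
2. D_y = 152/15  [line 11·x + 7·y + -149/3 = 0 ∩ |DA|² = 4114/45]
   → D = (-29/15, 152/15)

D = (-29/15, 152/15)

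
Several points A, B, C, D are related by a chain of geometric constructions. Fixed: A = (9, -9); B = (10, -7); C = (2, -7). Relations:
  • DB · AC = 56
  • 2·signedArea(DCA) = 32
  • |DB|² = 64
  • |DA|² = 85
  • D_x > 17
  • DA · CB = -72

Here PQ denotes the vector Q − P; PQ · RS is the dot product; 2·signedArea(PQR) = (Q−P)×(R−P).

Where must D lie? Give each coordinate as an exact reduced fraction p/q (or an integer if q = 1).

1. D_x = 18  [DA · CB = -72 ∩ DB · AC = 56]
2. D_y = -7  [DA · CB = -72 ∩ DB · AC = 56]
   → D = (18, -7)

D = (18, -7)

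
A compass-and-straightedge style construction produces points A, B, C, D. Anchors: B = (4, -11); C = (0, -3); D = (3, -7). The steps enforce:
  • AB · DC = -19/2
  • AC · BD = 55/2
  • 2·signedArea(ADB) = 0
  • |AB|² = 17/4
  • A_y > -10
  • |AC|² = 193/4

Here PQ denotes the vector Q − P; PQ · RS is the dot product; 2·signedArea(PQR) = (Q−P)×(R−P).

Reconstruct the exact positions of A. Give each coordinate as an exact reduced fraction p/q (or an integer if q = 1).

1. A_x = 7/2  [2·signedArea(ADB) = 0 ∩ AB · DC = -19/2]
2. A_y = -9  [2·signedArea(ADB) = 0 ∩ AB · DC = -19/2]
   → A = (7/2, -9)

A = (7/2, -9)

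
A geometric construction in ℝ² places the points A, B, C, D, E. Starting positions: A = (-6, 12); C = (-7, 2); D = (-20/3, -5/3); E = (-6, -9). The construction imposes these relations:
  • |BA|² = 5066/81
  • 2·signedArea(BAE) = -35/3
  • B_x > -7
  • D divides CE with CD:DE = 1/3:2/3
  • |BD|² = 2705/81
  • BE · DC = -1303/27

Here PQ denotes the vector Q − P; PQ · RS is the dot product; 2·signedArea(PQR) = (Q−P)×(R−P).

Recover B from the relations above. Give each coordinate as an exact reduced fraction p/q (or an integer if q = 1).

B = (-59/9, 37/9)

1. B_x = -59/9  [BE · DC = -1303/27 ∩ 2·signedArea(BAE) = -35/3]
2. B_y = 37/9  [BE · DC = -1303/27 ∩ 2·signedArea(BAE) = -35/3]
   → B = (-59/9, 37/9)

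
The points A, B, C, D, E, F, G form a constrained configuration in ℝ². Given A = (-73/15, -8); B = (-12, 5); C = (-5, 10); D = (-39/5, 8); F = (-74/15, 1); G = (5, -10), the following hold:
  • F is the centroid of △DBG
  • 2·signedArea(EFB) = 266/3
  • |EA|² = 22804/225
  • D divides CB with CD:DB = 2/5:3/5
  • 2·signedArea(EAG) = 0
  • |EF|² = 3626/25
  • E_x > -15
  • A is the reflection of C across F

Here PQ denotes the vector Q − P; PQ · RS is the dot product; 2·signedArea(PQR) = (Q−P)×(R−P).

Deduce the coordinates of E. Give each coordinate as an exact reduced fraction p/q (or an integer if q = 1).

1. E_x = -221/15  [2·signedArea(EAG) = 0 ∩ 2·signedArea(EFB) = 266/3]
2. E_y = -6  [2·signedArea(EAG) = 0 ∩ 2·signedArea(EFB) = 266/3]
   → E = (-221/15, -6)

E = (-221/15, -6)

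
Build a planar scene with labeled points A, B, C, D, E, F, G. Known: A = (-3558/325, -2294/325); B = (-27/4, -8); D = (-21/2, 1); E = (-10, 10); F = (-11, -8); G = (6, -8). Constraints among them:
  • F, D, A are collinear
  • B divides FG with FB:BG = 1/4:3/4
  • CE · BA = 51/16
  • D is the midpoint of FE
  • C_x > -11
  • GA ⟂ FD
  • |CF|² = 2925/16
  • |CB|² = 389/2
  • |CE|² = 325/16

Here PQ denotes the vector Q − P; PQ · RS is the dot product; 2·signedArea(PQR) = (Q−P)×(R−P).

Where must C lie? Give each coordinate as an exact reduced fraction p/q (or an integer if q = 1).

1. C_x = -41/4  [line 5457/1300·x + -306/325·y + 50133/1040 = 0 ∩ |CF|² = 2925/16]
2. C_y = 11/2  [line 5457/1300·x + -306/325·y + 50133/1040 = 0 ∩ |CF|² = 2925/16]
   → C = (-41/4, 11/2)

C = (-41/4, 11/2)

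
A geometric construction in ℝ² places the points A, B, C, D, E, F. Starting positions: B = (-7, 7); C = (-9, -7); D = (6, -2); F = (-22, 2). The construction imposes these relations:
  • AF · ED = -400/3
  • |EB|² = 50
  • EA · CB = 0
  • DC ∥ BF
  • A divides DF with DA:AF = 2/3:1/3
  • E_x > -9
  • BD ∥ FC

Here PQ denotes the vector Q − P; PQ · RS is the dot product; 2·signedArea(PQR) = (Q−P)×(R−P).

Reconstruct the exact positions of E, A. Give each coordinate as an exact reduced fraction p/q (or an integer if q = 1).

1. A_x = -38/3  [A divides DF with DA:AF = 2/3:1/3]
2. A_y = 2/3  [A divides DF with DA:AF = 2/3:1/3]
   → A = (-38/3, 2/3)
3. E_x = -8  [EA · CB = 0 ∩ AF · ED = -400/3]
4. E_y = 0  [EA · CB = 0 ∩ AF · ED = -400/3]
   → E = (-8, 0)

A = (-38/3, 2/3)
E = (-8, 0)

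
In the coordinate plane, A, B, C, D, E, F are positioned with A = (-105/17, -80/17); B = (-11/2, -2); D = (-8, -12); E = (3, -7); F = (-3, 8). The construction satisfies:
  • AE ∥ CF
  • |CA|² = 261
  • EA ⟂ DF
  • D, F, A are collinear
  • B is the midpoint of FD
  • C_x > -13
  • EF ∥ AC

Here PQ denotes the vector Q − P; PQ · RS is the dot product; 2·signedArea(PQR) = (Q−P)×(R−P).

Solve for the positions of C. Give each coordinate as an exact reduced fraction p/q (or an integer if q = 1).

1. C_x = -207/17  [AE ∥ CF ∩ EF ∥ AC]
2. C_y = 175/17  [AE ∥ CF ∩ EF ∥ AC]
   → C = (-207/17, 175/17)

C = (-207/17, 175/17)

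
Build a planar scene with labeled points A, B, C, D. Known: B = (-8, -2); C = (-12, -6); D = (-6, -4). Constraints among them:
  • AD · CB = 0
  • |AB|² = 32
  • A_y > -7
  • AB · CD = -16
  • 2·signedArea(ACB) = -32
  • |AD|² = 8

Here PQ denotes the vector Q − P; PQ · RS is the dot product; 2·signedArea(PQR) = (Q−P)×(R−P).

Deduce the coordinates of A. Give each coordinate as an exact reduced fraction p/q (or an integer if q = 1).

1. A_x = -4  [AD · CB = 0 ∩ AB · CD = -16]
2. A_y = -6  [AD · CB = 0 ∩ AB · CD = -16]
   → A = (-4, -6)

A = (-4, -6)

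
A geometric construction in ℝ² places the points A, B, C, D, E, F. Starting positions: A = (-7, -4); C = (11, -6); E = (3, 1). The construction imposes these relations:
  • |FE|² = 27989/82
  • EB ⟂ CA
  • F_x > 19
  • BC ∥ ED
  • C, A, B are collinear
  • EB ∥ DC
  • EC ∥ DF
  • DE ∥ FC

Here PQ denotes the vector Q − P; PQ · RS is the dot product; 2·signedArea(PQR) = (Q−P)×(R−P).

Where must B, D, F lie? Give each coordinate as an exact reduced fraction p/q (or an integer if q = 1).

1. B_x = 191/82  [C, A, B are collinear ∩ EB ⟂ CA]
2. B_y = -413/82  [C, A, B are collinear ∩ EB ⟂ CA]
   → B = (191/82, -413/82)
3. D_x = 957/82  [EB ∥ DC ∩ BC ∥ ED]
4. D_y = 3/82  [EB ∥ DC ∩ BC ∥ ED]
   → D = (957/82, 3/82)
5. F_x = 1613/82  [DE ∥ FC ∩ EC ∥ DF]
6. F_y = -571/82  [DE ∥ FC ∩ EC ∥ DF]
   → F = (1613/82, -571/82)

B = (191/82, -413/82)
D = (957/82, 3/82)
F = (1613/82, -571/82)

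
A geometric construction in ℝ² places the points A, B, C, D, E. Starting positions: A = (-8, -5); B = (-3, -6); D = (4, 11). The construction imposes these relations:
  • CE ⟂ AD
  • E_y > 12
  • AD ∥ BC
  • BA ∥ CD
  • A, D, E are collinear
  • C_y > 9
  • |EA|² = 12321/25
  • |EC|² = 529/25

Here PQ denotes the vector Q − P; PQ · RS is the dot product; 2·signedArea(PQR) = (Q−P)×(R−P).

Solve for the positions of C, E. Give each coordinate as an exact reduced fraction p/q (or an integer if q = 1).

1. C_x = 9  [BA ∥ CD ∩ AD ∥ BC]
2. C_y = 10  [BA ∥ CD ∩ AD ∥ BC]
   → C = (9, 10)
3. E_x = 133/25  [A, D, E are collinear ∩ CE ⟂ AD]
4. E_y = 319/25  [A, D, E are collinear ∩ CE ⟂ AD]
   → E = (133/25, 319/25)

C = (9, 10)
E = (133/25, 319/25)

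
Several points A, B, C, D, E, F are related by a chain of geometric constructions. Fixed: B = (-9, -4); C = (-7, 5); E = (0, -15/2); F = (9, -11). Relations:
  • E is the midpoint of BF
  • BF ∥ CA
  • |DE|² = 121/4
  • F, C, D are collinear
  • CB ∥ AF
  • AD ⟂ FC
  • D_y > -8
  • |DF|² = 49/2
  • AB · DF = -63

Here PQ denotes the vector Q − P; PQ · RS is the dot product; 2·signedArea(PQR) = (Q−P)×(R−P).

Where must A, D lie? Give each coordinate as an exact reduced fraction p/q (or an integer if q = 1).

A = (11, -2)
D = (11/2, -15/2)

1. A_x = 11  [CB ∥ AF ∩ BF ∥ CA]
2. A_y = -2  [CB ∥ AF ∩ BF ∥ CA]
   → A = (11, -2)
3. D_x = 11/2  [F, C, D are collinear ∩ AD ⟂ FC]
4. D_y = -15/2  [F, C, D are collinear ∩ AD ⟂ FC]
   → D = (11/2, -15/2)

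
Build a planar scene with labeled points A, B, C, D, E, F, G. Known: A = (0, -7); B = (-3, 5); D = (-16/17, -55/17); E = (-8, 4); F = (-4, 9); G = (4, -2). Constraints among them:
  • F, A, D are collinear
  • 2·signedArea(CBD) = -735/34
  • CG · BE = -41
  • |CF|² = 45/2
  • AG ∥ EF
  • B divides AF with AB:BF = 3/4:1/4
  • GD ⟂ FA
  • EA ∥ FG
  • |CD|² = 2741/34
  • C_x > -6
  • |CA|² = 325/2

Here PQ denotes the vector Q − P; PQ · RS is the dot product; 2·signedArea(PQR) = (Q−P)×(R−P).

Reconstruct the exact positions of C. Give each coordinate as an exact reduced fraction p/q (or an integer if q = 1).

1. C_x = -11/2  [2·signedArea(CBD) = -735/34 ∩ CG · BE = -41]
2. C_y = 9/2  [2·signedArea(CBD) = -735/34 ∩ CG · BE = -41]
   → C = (-11/2, 9/2)

C = (-11/2, 9/2)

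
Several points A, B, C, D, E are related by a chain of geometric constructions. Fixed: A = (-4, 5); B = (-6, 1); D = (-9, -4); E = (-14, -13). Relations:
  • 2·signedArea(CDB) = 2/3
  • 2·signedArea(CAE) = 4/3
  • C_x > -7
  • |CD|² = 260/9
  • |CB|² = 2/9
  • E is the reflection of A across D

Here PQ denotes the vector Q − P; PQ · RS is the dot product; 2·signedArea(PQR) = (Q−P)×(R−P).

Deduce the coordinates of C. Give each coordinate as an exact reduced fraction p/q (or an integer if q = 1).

C = (-19/3, 2/3)

1. C_x = -19/3  [2·signedArea(CAE) = 4/3 ∩ 2·signedArea(CDB) = 2/3]
2. C_y = 2/3  [2·signedArea(CAE) = 4/3 ∩ 2·signedArea(CDB) = 2/3]
   → C = (-19/3, 2/3)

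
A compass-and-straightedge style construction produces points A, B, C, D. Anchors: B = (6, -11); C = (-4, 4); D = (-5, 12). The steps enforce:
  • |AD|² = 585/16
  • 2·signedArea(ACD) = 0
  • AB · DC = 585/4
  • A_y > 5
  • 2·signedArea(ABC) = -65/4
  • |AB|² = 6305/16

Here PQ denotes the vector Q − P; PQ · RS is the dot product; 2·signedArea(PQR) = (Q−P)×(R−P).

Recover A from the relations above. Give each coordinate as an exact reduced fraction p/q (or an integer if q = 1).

A = (-17/4, 6)

1. A_x = -17/4  [2·signedArea(ACD) = 0 ∩ AB · DC = 585/4]
2. A_y = 6  [2·signedArea(ACD) = 0 ∩ AB · DC = 585/4]
   → A = (-17/4, 6)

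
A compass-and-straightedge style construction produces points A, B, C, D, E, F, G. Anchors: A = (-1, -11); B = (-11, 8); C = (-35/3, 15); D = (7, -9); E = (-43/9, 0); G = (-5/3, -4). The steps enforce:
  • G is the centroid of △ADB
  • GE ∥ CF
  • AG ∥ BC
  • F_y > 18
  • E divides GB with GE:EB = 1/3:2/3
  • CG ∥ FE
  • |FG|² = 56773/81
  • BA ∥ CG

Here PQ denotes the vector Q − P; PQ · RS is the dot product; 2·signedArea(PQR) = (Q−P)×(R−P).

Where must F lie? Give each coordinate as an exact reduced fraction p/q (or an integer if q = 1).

1. F_x = -133/9  [CG ∥ FE ∩ GE ∥ CF]
2. F_y = 19  [CG ∥ FE ∩ GE ∥ CF]
   → F = (-133/9, 19)

F = (-133/9, 19)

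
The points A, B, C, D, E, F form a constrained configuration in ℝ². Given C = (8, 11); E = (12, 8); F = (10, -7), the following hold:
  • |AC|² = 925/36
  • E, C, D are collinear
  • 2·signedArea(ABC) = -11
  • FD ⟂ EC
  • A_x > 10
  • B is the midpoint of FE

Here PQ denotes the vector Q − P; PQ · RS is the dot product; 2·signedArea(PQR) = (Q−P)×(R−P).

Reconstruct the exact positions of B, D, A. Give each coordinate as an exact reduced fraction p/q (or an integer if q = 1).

A = (31/3, 13/2)
B = (11, 1/2)
D = (448/25, 89/25)

1. B_x = 11  [B is the midpoint of FE]
2. B_y = 1/2  [B is the midpoint of FE]
   → B = (11, 1/2)
3. D_x = 448/25  [E, C, D are collinear ∩ FD ⟂ EC]
4. D_y = 89/25  [E, C, D are collinear ∩ FD ⟂ EC]
   → D = (448/25, 89/25)
5. A_x = 31/3  [line -21/2·x + -3·y + 128 = 0 ∩ |AC|² = 925/36]
6. A_y = 13/2  [line -21/2·x + -3·y + 128 = 0 ∩ |AC|² = 925/36]
   → A = (31/3, 13/2)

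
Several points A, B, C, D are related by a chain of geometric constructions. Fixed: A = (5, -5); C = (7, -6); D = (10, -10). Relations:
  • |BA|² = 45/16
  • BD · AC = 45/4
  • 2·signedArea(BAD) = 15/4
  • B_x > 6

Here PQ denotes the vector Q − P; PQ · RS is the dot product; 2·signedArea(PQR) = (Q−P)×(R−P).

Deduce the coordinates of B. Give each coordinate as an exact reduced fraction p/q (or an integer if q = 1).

1. B_x = 13/2  [BD · AC = 45/4 ∩ 2·signedArea(BAD) = 15/4]
2. B_y = -23/4  [BD · AC = 45/4 ∩ 2·signedArea(BAD) = 15/4]
   → B = (13/2, -23/4)

B = (13/2, -23/4)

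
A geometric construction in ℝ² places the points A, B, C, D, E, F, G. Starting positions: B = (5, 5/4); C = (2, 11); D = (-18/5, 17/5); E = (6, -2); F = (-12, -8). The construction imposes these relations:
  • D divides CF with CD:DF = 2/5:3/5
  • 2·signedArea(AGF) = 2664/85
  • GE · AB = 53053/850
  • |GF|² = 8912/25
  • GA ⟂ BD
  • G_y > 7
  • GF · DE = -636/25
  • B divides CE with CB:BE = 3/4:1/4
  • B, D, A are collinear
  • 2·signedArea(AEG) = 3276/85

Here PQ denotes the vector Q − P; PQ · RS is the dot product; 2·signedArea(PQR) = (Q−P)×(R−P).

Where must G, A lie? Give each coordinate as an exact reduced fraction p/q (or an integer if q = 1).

1. G_x = -4/5  [line -48/5·x + 27/5·y + -1164/25 = 0 ∩ |GF|² = 8912/25]
2. G_y = 36/5  [line -48/5·x + 27/5·y + -1164/25 = 0 ∩ |GF|² = 8912/25]
   → G = (-4/5, 36/5)
3. A_x = -158/85  [GE · AB = 53053/850 ∩ B, D, A are collinear]
4. A_y = 252/85  [GE · AB = 53053/850 ∩ B, D, A are collinear]
   → A = (-158/85, 252/85)

A = (-158/85, 252/85)
G = (-4/5, 36/5)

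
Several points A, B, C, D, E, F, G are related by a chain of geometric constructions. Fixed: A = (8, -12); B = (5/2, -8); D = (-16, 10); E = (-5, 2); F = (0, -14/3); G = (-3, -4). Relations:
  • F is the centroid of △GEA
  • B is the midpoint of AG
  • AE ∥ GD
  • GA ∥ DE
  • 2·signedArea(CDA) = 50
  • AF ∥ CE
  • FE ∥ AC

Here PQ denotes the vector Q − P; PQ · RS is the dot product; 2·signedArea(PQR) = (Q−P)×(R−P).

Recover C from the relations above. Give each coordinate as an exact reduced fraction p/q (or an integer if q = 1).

1. C_x = 3  [AF ∥ CE ∩ FE ∥ AC]
2. C_y = -16/3  [AF ∥ CE ∩ FE ∥ AC]
   → C = (3, -16/3)

C = (3, -16/3)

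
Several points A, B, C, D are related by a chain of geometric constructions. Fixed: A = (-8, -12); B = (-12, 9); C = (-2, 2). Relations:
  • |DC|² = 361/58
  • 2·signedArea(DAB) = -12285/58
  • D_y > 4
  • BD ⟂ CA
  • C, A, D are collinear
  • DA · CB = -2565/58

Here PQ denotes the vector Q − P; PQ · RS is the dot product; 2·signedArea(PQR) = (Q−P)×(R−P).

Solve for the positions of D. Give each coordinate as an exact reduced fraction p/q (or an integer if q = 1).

1. D_x = -59/58  [C, A, D are collinear ∩ BD ⟂ CA]
2. D_y = 249/58  [C, A, D are collinear ∩ BD ⟂ CA]
   → D = (-59/58, 249/58)

D = (-59/58, 249/58)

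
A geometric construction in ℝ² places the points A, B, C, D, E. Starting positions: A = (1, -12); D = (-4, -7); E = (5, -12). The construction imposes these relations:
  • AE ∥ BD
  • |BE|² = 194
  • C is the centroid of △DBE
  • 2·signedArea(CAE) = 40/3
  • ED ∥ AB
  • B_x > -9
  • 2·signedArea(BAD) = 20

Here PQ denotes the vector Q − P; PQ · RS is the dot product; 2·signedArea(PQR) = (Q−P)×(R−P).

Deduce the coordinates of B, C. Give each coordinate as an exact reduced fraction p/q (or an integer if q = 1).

B = (-8, -7)
C = (-7/3, -26/3)

1. B_x = -8  [AE ∥ BD ∩ ED ∥ AB]
2. B_y = -7  [AE ∥ BD ∩ ED ∥ AB]
   → B = (-8, -7)
3. C_x = -7/3  [C is the centroid of △DBE]
4. C_y = -26/3  [C is the centroid of △DBE]
   → C = (-7/3, -26/3)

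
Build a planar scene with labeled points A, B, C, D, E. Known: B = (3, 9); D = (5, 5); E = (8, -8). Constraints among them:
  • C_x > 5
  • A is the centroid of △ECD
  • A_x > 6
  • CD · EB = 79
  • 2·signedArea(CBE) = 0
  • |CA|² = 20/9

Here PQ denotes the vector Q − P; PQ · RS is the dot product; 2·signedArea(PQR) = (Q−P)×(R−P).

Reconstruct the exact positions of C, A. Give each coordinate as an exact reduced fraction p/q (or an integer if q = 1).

1. C_x = 11/2  [2·signedArea(CBE) = 0 ∩ CD · EB = 79]
2. C_y = 1/2  [2·signedArea(CBE) = 0 ∩ CD · EB = 79]
   → C = (11/2, 1/2)
3. A_x = 37/6  [A is the centroid of △ECD]
4. A_y = -5/6  [A is the centroid of △ECD]
   → A = (37/6, -5/6)

A = (37/6, -5/6)
C = (11/2, 1/2)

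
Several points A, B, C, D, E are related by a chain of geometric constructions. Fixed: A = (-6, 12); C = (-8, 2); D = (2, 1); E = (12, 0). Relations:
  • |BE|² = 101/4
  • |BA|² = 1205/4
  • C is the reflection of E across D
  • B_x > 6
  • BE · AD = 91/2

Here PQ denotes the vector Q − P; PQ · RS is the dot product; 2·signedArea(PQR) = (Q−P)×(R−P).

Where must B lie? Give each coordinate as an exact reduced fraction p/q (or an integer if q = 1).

1. B_x = 7  [line -8·x + 11·y + 101/2 = 0 ∩ |BA|² = 1205/4]
2. B_y = 1/2  [line -8·x + 11·y + 101/2 = 0 ∩ |BA|² = 1205/4]
   → B = (7, 1/2)

B = (7, 1/2)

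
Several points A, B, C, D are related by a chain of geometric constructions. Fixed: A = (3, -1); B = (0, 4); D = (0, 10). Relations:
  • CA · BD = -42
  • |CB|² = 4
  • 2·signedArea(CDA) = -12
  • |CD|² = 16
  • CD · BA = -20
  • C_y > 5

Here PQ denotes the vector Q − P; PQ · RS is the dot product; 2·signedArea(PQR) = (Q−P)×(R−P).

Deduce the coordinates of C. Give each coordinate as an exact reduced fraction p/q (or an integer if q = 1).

C = (0, 6)

1. C_x = 0  [CA · BD = -42 ∩ CD · BA = -20]
2. C_y = 6  [CA · BD = -42 ∩ CD · BA = -20]
   → C = (0, 6)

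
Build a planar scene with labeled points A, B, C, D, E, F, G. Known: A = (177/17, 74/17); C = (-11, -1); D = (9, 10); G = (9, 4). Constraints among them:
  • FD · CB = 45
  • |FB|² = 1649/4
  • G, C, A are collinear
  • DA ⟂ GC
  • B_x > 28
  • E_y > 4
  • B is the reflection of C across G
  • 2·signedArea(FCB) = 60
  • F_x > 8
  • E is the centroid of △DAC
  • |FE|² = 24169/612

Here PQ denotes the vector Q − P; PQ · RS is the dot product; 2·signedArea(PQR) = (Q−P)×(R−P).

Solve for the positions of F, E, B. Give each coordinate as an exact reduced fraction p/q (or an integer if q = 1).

1. E_x = 143/51  [E is the centroid of △DAC]
2. E_y = 227/51  [E is the centroid of △DAC]
   → E = (143/51, 227/51)
3. B_x = 29  [B is the reflection of C across G]
4. B_y = 9  [B is the reflection of C across G]
   → B = (29, 9)
5. F_x = 9  [FD · CB = 45 ∩ 2·signedArea(FCB) = 60]
6. F_y = 11/2  [FD · CB = 45 ∩ 2·signedArea(FCB) = 60]
   → F = (9, 11/2)

B = (29, 9)
E = (143/51, 227/51)
F = (9, 11/2)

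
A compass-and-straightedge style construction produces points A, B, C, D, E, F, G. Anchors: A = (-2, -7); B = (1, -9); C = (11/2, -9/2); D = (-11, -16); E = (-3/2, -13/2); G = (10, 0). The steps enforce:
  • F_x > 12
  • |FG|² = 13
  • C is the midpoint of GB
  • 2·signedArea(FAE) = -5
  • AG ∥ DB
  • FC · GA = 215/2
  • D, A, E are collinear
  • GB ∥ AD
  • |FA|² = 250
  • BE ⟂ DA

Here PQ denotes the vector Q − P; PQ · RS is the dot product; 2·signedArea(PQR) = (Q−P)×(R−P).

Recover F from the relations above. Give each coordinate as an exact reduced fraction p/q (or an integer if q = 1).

F = (13, -2)

1. F_x = 13  [FC · GA = 215/2 ∩ 2·signedArea(FAE) = -5]
2. F_y = -2  [FC · GA = 215/2 ∩ 2·signedArea(FAE) = -5]
   → F = (13, -2)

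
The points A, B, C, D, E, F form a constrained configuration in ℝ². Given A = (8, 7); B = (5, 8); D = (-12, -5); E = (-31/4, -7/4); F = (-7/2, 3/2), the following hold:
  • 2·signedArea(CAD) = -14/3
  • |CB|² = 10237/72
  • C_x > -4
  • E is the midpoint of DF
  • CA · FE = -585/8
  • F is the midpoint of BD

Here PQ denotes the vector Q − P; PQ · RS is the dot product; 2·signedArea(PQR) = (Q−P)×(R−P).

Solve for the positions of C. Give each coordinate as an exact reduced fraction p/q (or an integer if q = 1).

1. C_x = -47/12  [2·signedArea(CAD) = -14/3 ∩ CA · FE = -585/8]
2. C_y = 1/12  [2·signedArea(CAD) = -14/3 ∩ CA · FE = -585/8]
   → C = (-47/12, 1/12)

C = (-47/12, 1/12)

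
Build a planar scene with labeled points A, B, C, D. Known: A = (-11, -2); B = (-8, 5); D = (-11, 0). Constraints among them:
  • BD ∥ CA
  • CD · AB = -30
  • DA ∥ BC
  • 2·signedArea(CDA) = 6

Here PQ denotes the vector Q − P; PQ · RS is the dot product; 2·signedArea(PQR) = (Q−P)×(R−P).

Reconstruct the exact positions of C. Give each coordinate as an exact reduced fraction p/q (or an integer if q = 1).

C = (-8, 3)

1. C_x = -8  [BD ∥ CA ∩ DA ∥ BC]
2. C_y = 3  [BD ∥ CA ∩ DA ∥ BC]
   → C = (-8, 3)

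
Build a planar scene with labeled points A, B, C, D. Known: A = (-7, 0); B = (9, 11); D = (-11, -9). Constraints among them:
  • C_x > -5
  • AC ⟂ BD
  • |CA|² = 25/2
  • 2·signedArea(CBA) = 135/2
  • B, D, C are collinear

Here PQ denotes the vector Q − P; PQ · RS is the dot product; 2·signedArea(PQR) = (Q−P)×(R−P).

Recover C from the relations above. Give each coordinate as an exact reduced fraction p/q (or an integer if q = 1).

1. C_x = -9/2  [B, D, C are collinear ∩ AC ⟂ BD]
2. C_y = -5/2  [B, D, C are collinear ∩ AC ⟂ BD]
   → C = (-9/2, -5/2)

C = (-9/2, -5/2)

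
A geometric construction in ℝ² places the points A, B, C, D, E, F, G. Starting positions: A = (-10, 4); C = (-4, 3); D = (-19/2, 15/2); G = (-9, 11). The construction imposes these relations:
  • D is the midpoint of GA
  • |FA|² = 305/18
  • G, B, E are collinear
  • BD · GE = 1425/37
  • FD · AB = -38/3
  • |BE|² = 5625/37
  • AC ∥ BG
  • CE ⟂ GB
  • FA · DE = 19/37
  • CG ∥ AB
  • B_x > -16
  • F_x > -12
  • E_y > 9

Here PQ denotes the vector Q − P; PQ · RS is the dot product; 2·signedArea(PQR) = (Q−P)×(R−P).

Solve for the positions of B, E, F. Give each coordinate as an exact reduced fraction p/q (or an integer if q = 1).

1. B_x = -15  [AC ∥ BG ∩ CG ∥ AB]
2. B_y = 12  [AC ∥ BG ∩ CG ∥ AB]
   → B = (-15, 12)
3. E_x = -105/37  [G, B, E are collinear ∩ CE ⟂ GB]
4. E_y = 369/37  [G, B, E are collinear ∩ CE ⟂ GB]
   → E = (-105/37, 369/37)
5. F_x = -23/2  [FD · AB = -38/3 ∩ FA · DE = 19/37]
6. F_y = 47/6  [FD · AB = -38/3 ∩ FA · DE = 19/37]
   → F = (-23/2, 47/6)

B = (-15, 12)
E = (-105/37, 369/37)
F = (-23/2, 47/6)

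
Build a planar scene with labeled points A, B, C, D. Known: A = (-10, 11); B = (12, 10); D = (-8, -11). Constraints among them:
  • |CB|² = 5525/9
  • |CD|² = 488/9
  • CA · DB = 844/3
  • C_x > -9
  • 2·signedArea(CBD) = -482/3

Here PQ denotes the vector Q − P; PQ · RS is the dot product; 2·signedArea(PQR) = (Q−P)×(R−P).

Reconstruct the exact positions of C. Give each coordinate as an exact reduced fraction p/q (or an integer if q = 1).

1. C_x = -26/3  [2·signedArea(CBD) = -482/3 ∩ CA · DB = 844/3]
2. C_y = -11/3  [2·signedArea(CBD) = -482/3 ∩ CA · DB = 844/3]
   → C = (-26/3, -11/3)

C = (-26/3, -11/3)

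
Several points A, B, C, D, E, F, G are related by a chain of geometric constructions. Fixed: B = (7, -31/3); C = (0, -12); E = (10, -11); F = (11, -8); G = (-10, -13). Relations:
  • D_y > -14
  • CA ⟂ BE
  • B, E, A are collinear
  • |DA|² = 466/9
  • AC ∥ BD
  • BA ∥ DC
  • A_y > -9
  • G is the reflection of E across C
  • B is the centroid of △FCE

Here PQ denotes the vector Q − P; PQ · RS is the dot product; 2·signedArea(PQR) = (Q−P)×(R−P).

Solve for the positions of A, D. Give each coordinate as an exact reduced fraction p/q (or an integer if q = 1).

1. A_x = 58/85  [B, E, A are collinear ∩ CA ⟂ BE]
2. A_y = -759/85  [B, E, A are collinear ∩ CA ⟂ BE]
   → A = (58/85, -759/85)
3. D_x = 537/85  [BA ∥ DC ∩ AC ∥ BD]
4. D_y = -3418/255  [BA ∥ DC ∩ AC ∥ BD]
   → D = (537/85, -3418/255)

A = (58/85, -759/85)
D = (537/85, -3418/255)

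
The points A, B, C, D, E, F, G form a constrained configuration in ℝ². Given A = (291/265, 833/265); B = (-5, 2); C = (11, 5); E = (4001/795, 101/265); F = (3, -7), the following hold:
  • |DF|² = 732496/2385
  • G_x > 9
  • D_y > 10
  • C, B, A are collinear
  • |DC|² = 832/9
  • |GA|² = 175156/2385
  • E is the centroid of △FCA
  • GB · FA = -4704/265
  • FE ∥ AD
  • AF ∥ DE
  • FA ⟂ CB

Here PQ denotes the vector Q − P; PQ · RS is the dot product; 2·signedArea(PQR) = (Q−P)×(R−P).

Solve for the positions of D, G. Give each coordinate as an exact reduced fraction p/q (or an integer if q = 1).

D = (2489/795, 2789/265)
G = (7181/795, 1691/265)

1. D_x = 2489/795  [AF ∥ DE ∩ FE ∥ AD]
2. D_y = 2789/265  [AF ∥ DE ∩ FE ∥ AD]
   → D = (2489/795, 2789/265)
3. G_x = 7181/795  [line 504/265·x + -2688/265·y + 2520/53 = 0 ∩ |GA|² = 175156/2385]
4. G_y = 1691/265  [line 504/265·x + -2688/265·y + 2520/53 = 0 ∩ |GA|² = 175156/2385]
   → G = (7181/795, 1691/265)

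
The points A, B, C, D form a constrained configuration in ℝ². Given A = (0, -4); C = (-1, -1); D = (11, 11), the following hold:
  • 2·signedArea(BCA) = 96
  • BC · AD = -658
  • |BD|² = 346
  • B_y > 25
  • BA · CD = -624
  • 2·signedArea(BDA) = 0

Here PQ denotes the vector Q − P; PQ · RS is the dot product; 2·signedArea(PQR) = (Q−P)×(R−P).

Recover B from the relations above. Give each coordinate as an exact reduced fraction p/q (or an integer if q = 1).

1. B_x = 22  [2·signedArea(BDA) = 0 ∩ 2·signedArea(BCA) = 96]
2. B_y = 26  [2·signedArea(BDA) = 0 ∩ 2·signedArea(BCA) = 96]
   → B = (22, 26)

B = (22, 26)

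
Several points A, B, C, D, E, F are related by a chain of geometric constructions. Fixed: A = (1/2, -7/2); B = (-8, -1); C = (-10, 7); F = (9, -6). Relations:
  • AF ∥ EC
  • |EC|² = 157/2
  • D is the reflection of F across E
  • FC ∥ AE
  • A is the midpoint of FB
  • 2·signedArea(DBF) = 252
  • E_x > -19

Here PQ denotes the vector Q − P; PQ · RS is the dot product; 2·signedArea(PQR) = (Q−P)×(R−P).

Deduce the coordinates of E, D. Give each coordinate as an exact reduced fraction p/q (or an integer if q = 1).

1. E_x = -37/2  [AF ∥ EC ∩ FC ∥ AE]
2. E_y = 19/2  [AF ∥ EC ∩ FC ∥ AE]
   → E = (-37/2, 19/2)
3. D_x = -46  [D is the reflection of F across E]
4. D_y = 25  [D is the reflection of F across E]
   → D = (-46, 25)

D = (-46, 25)
E = (-37/2, 19/2)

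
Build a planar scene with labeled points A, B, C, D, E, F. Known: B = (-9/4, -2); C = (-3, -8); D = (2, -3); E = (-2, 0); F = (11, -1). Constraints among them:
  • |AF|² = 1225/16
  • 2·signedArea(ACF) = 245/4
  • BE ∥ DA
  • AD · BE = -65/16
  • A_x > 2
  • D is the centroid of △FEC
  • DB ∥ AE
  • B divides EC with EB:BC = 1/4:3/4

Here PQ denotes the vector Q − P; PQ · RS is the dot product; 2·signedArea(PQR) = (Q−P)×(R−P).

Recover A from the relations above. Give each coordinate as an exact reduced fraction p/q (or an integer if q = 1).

A = (9/4, -1)

1. A_x = 9/4  [DB ∥ AE ∩ BE ∥ DA]
2. A_y = -1  [DB ∥ AE ∩ BE ∥ DA]
   → A = (9/4, -1)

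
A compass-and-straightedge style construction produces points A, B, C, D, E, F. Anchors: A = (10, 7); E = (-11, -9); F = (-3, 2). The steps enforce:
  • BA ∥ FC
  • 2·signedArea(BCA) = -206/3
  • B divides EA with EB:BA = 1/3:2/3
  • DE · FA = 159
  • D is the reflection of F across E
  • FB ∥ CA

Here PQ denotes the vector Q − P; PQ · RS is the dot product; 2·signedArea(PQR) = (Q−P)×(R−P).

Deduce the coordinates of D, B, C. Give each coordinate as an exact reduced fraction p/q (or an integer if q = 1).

1. D_x = -19  [D is the reflection of F across E]
2. D_y = -20  [D is the reflection of F across E]
   → D = (-19, -20)
3. B_x = -4  [B divides EA with EB:BA = 1/3:2/3]
4. B_y = -11/3  [B divides EA with EB:BA = 1/3:2/3]
   → B = (-4, -11/3)
5. C_x = 11  [FB ∥ CA ∩ BA ∥ FC]
6. C_y = 38/3  [FB ∥ CA ∩ BA ∥ FC]
   → C = (11, 38/3)

B = (-4, -11/3)
C = (11, 38/3)
D = (-19, -20)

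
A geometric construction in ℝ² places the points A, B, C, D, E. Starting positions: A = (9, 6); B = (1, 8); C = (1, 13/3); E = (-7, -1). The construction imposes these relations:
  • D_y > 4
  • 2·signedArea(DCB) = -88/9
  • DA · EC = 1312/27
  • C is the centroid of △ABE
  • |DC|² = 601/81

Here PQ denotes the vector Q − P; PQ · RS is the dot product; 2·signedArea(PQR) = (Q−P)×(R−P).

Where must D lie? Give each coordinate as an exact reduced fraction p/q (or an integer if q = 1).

D = (11/3, 44/9)

1. D_x = 11/3  [DA · EC = 1312/27 ∩ 2·signedArea(DCB) = -88/9]
2. D_y = 44/9  [DA · EC = 1312/27 ∩ 2·signedArea(DCB) = -88/9]
   → D = (11/3, 44/9)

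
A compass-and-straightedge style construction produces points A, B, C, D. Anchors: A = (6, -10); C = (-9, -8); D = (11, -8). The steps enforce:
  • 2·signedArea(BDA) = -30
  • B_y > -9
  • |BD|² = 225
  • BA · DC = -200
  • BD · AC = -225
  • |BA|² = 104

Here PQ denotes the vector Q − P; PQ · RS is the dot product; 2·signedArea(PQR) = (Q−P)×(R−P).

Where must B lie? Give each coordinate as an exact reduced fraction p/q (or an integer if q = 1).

B = (-4, -8)

1. B_x = -4  [2·signedArea(BDA) = -30 ∩ BA · DC = -200]
2. B_y = -8  [2·signedArea(BDA) = -30 ∩ BA · DC = -200]
   → B = (-4, -8)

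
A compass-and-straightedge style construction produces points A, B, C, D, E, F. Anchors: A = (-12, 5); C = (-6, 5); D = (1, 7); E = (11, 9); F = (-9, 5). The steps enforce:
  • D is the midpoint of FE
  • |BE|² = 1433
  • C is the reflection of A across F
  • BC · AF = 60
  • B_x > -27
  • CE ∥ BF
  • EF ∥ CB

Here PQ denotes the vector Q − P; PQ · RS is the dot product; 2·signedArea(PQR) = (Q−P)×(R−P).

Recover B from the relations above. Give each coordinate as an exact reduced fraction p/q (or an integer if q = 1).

1. B_x = -26  [CE ∥ BF ∩ EF ∥ CB]
2. B_y = 1  [CE ∥ BF ∩ EF ∥ CB]
   → B = (-26, 1)

B = (-26, 1)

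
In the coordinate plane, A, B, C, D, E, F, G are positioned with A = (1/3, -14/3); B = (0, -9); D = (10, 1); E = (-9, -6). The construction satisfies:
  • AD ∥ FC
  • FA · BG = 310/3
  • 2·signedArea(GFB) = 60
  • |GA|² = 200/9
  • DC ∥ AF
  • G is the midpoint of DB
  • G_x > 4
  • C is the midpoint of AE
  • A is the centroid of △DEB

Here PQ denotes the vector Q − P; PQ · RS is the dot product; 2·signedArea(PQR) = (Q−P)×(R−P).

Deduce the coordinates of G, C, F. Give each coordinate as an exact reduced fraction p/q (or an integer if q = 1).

1. G_x = 5  [G is the midpoint of DB]
2. G_y = -4  [G is the midpoint of DB]
   → G = (5, -4)
3. C_x = -13/3  [C is the midpoint of AE]
4. C_y = -16/3  [C is the midpoint of AE]
   → C = (-13/3, -16/3)
5. F_x = -14  [AD ∥ FC ∩ DC ∥ AF]
6. F_y = -11  [AD ∥ FC ∩ DC ∥ AF]
   → F = (-14, -11)

C = (-13/3, -16/3)
F = (-14, -11)
G = (5, -4)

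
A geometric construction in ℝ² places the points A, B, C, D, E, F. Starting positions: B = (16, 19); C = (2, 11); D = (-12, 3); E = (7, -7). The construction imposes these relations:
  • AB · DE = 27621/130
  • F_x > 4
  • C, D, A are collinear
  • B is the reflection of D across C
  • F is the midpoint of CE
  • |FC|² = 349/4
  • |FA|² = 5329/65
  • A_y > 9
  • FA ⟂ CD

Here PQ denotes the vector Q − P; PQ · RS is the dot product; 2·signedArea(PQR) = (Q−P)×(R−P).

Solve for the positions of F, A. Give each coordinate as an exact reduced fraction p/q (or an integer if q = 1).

A = (1/130, 641/65)
F = (9/2, 2)

1. F_x = 9/2  [F is the midpoint of CE]
2. F_y = 2  [F is the midpoint of CE]
   → F = (9/2, 2)
3. A_x = 1/130  [C, D, A are collinear ∩ FA ⟂ CD]
4. A_y = 641/65  [C, D, A are collinear ∩ FA ⟂ CD]
   → A = (1/130, 641/65)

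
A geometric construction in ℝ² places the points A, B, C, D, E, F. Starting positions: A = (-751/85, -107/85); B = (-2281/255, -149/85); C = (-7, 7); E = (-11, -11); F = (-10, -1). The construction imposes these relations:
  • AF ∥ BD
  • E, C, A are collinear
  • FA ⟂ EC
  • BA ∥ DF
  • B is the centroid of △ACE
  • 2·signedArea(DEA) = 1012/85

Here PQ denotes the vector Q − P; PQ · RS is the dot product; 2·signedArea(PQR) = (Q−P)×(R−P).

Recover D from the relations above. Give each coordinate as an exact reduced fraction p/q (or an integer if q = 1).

D = (-2578/255, -127/85)

1. D_x = -2578/255  [BA ∥ DF ∩ AF ∥ BD]
2. D_y = -127/85  [BA ∥ DF ∩ AF ∥ BD]
   → D = (-2578/255, -127/85)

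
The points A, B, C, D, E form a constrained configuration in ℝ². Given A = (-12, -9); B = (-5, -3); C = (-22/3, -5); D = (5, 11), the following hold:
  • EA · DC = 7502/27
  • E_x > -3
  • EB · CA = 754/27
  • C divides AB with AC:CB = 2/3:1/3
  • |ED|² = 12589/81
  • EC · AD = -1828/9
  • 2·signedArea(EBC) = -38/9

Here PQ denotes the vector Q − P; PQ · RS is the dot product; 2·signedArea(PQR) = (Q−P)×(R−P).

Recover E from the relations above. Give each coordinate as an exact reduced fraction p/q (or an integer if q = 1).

E = (-22/9, 1)

1. E_x = -22/9  [EB · CA = 754/27 ∩ 2·signedArea(EBC) = -38/9]
2. E_y = 1  [EB · CA = 754/27 ∩ 2·signedArea(EBC) = -38/9]
   → E = (-22/9, 1)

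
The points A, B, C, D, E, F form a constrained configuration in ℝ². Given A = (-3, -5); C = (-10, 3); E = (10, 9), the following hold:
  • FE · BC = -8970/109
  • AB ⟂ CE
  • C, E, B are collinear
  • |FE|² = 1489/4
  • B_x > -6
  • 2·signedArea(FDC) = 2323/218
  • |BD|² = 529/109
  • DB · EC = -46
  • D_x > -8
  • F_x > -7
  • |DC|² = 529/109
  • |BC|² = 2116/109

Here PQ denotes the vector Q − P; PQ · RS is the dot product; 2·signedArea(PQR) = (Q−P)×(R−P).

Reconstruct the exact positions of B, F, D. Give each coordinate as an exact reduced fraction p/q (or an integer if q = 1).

B = (-630/109, 465/109)
D = (-860/109, 396/109)
F = (-13/2, -1)

1. B_x = -630/109  [C, E, B are collinear ∩ AB ⟂ CE]
2. B_y = 465/109  [C, E, B are collinear ∩ AB ⟂ CE]
   → B = (-630/109, 465/109)
3. F_x = -13/2  [line 460/109·x + 138/109·y + 3128/109 = 0 ∩ |FE|² = 1489/4]
4. F_y = -1  [line 460/109·x + 138/109·y + 3128/109 = 0 ∩ |FE|² = 1489/4]
   → F = (-13/2, -1)
5. D_x = -860/109  [2·signedArea(FDC) = 2323/218 ∩ DB · EC = -46]
6. D_y = 396/109  [2·signedArea(FDC) = 2323/218 ∩ DB · EC = -46]
   → D = (-860/109, 396/109)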